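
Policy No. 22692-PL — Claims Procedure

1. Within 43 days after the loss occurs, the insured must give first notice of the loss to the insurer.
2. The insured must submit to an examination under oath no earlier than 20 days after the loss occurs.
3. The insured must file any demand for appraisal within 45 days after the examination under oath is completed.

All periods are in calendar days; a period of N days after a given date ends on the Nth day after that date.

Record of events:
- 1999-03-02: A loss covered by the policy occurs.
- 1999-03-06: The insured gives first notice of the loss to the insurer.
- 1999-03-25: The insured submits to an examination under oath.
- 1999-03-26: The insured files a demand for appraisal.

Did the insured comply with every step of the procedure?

(1) due by 1999-03-02 + 43 days = 1999-04-14; completed 1999-03-06, before the deadline.
(2) permitted from 1999-03-02 + 20 days = 1999-03-22 onward; 1999-03-25 is on or after that date.
(3) due by 1999-03-25 + 45 days = 1999-05-09; 1999-03-26 is within that limit.

Yes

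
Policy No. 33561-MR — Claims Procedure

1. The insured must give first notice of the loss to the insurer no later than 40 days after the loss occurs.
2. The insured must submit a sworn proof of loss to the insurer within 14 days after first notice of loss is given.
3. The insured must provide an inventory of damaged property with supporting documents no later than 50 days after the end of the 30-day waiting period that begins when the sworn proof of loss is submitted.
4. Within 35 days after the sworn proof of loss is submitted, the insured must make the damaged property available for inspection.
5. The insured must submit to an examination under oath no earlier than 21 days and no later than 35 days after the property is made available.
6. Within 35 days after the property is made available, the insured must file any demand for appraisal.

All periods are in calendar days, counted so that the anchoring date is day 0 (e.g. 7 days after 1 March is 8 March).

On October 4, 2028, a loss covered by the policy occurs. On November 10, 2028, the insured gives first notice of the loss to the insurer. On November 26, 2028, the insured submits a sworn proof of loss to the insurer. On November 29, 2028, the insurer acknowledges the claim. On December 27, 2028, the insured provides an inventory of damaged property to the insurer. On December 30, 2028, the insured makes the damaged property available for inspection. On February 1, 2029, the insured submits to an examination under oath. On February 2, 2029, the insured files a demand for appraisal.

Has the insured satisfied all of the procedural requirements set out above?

Step 1 — counting 40 days from October 4, 2028 (when the loss occurs) gives a deadline of November 13, 2028; done November 10, 2028 — timely.
Step 2 — counting 14 days from November 10, 2028 (when first notice of loss is given) gives a deadline of November 24, 2028; not done until November 26, 2028, 2 days after the deadline.

No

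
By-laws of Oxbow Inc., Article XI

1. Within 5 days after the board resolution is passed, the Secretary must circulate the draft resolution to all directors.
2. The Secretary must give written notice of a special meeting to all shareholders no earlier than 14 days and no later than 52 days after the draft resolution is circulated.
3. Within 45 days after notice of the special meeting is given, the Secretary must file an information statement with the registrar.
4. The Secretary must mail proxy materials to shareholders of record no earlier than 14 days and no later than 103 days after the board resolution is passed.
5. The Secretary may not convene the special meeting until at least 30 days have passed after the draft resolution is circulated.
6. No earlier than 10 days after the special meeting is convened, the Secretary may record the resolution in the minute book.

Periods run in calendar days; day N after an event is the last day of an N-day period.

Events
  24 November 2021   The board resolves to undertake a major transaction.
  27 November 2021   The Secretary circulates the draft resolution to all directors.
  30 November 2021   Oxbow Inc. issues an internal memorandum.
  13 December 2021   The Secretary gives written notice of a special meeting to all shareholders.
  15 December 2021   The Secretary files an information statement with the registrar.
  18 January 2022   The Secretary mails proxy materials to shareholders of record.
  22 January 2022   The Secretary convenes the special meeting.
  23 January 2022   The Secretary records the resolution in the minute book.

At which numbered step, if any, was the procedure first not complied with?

Step 6

Step 1: 5 days after 24 November 2021 (when the board resolution is passed) is 29 November 2021; 27 November 2021 is within that limit.
Step 2: the window is 14–52 days after 27 November 2021 (when the draft resolution is circulated), so 11 December 2021 through 18 January 2022; done 13 December 2021, which is between those dates.
Step 3: 45 days after 13 December 2021 (when notice of the special meeting is given) is 27 January 2022; done 15 December 2021 — timely.
Step 4: the window is 14–103 days after 24 November 2021 (when the board resolution is passed), so 8 December 2021 through 7 March 2022; done 18 January 2022 — within the window.
Step 5: the earliest permitted date is 30 days after 27 November 2021 (when the draft resolution is circulated), i.e. 27 December 2021; done 22 January 2022, after the minimum wait.
Step 6: the earliest permitted date is 10 days after 22 January 2022 (when the special meeting is convened), i.e. 1 February 2022; 23 January 2022 is 9 days before the earliest permitted date.
That is the first point of non-compliance.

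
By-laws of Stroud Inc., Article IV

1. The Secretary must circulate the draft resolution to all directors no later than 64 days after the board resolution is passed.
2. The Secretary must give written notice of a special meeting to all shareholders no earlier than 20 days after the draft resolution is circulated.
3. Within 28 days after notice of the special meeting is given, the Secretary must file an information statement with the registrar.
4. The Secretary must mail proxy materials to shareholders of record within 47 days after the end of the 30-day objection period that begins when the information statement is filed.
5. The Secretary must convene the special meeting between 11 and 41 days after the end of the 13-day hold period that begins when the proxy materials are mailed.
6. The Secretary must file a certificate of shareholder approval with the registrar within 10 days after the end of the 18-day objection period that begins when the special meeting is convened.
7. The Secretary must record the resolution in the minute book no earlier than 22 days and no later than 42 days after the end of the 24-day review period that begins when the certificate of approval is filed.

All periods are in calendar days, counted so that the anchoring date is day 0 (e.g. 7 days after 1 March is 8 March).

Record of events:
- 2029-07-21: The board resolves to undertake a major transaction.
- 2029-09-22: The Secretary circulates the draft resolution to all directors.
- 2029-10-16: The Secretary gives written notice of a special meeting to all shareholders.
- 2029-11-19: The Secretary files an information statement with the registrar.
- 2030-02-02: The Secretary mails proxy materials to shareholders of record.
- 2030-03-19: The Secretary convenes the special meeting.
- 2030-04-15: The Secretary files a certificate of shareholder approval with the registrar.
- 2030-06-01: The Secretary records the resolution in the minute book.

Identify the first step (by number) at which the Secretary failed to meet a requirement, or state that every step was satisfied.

Step 3

Step 1: 64 days after 2029-07-21 (when the board resolution is passed) is 2029-09-23; done 2029-09-22 — timely.
Step 2: the earliest permitted date is 20 days after 2029-09-22 (when the draft resolution is circulated), i.e. 2029-10-12; done 2029-10-16 — permitted.
Step 3: 28 days after 2029-10-16 (when notice of the special meeting is given) is 2029-11-13; not done until 2029-11-19, 6 days after the deadline.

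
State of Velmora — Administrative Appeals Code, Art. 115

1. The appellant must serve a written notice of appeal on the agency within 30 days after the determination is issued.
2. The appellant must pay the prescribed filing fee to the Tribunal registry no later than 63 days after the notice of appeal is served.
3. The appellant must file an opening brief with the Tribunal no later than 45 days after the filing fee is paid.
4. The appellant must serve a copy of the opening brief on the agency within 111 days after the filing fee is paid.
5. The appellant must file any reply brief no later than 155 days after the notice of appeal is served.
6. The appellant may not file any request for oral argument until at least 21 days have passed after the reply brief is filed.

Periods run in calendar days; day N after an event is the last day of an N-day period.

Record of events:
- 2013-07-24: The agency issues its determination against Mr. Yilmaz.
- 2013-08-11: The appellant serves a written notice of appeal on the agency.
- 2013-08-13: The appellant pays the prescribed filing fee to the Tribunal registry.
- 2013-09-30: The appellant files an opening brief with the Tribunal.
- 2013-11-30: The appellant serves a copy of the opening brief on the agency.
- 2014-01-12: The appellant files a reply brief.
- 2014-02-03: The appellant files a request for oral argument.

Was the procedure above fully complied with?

No

Step 1 — counting 30 days from 2013-07-24 (when the determination is issued) gives a deadline of 2013-08-23; done 2013-08-11 — timely.
Step 2 — counting 63 days from 2013-08-11 (when the notice of appeal is served) gives a deadline of 2013-10-13; done 2013-08-13 — timely.
Step 3 — counting 45 days from 2013-08-13 (when the filing fee is paid) gives a deadline of 2013-09-27; 2013-09-30 misses that deadline by 3 days.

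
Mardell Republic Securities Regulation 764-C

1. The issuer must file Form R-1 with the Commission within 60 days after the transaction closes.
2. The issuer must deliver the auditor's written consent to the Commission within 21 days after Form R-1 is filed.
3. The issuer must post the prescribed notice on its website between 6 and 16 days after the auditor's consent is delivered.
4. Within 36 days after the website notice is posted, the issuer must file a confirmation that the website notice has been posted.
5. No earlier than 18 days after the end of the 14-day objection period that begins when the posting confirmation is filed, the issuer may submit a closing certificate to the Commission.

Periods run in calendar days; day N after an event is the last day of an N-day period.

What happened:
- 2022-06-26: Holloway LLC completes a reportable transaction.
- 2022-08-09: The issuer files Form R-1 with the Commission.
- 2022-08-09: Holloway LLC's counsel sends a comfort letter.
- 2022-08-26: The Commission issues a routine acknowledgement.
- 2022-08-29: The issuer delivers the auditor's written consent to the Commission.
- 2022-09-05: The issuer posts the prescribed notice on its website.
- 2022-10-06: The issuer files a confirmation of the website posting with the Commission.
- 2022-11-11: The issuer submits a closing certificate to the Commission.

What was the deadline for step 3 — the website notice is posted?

Step 3 runs from 2022-08-29, when the auditor's consent is delivered. The window is 6–16 days after 2022-08-29; it closes on 2022-09-14.

2022-09-14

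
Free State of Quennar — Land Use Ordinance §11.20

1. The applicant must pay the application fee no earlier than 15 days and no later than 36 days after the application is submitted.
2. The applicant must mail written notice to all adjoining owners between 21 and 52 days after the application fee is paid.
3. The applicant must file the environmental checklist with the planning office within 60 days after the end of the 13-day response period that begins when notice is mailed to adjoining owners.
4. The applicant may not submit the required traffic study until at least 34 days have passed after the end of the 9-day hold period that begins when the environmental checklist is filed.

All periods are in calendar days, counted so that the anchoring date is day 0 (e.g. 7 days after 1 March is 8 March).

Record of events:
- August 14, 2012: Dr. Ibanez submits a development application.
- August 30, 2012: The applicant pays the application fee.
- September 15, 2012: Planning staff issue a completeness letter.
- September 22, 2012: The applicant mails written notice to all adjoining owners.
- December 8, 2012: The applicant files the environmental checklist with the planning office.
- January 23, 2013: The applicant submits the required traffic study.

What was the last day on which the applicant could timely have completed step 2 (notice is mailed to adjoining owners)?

Step 2 runs from August 30, 2012, when the application fee is paid. The window is 21–52 days after August 30, 2012; it closes on October 21, 2012.

October 21, 2012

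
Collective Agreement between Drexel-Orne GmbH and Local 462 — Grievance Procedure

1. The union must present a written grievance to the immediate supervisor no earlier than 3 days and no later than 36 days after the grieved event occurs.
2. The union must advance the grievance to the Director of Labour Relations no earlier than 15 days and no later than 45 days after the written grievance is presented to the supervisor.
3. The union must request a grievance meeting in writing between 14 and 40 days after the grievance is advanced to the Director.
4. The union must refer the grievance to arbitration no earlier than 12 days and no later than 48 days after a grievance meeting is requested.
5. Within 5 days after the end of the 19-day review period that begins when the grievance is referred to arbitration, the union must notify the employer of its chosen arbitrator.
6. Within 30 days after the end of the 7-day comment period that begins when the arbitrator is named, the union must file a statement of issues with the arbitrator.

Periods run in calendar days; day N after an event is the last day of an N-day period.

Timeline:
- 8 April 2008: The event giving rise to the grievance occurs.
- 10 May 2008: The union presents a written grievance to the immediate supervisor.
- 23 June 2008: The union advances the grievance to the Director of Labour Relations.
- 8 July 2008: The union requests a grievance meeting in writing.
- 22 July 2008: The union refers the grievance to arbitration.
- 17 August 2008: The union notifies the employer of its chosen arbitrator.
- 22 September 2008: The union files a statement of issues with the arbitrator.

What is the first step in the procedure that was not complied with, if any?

Step 5

Step 1 — 3 and 36 days from 8 April 2008 (when the grieved event occurs) are 11 April 2008 and 14 May 2008 respectively; done 10 May 2008, which is between those dates.
Step 2 — 15 and 45 days from 10 May 2008 (when the written grievance is presented to the supervisor) are 25 May 2008 and 24 June 2008 respectively; done 23 June 2008 — within the window.
Step 3 — 14 and 40 days from 23 June 2008 (when the grievance is advanced to the Director) are 7 July 2008 and 2 August 2008 respectively; done 8 July 2008, which is between those dates.
Step 4 — 12 and 48 days from 8 July 2008 (when a grievance meeting is requested) are 20 July 2008 and 25 August 2008 respectively; done 22 July 2008 — within the window.
Step 5 — counting 5 days from 10 August 2008 (end of the 19-day review period, which began when the grievance is referred to arbitration on 22 July 2008) gives a deadline of 15 August 2008; not done until 17 August 2008, 2 days after the deadline.
The procedure was therefore not followed at step 5.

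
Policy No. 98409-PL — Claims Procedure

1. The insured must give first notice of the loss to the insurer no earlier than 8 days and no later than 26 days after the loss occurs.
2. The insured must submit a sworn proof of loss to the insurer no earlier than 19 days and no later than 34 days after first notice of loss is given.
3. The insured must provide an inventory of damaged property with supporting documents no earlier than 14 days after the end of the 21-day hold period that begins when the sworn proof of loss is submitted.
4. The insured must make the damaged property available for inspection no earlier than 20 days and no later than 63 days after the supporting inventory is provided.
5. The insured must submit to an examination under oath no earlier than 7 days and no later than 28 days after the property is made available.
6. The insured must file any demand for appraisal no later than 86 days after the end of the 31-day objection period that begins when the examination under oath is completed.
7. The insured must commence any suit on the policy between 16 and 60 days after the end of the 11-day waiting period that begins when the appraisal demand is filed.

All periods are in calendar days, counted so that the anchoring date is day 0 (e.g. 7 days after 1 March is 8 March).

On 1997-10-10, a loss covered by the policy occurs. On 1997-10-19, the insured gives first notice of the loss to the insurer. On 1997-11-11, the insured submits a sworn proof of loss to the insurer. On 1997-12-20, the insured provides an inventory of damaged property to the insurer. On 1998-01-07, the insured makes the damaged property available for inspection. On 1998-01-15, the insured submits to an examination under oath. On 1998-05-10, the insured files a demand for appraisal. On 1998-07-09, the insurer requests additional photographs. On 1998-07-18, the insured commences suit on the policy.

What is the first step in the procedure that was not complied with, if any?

Step 1: the window is 8–26 days after 1997-10-10 (when the loss occurs), so 1997-10-18 through 1997-11-05; done 1997-10-19 — within the window.
Step 2: the window is 19–34 days after 1997-10-19 (when first notice of loss is given), so 1997-11-07 through 1997-11-22; 1997-11-11 falls inside that range.
Step 3: the earliest permitted date is 14 days after 1997-12-02 (end of the 21-day hold period, which began when the sworn proof of loss is submitted on 1997-11-11), i.e. 1997-12-16; done 1997-12-20 — permitted.
Step 4: the window is 20–63 days after 1997-12-20 (when the supporting inventory is provided), so 1998-01-09 through 1998-02-21; done 1998-01-07 — 2 days before the window opened.
That is the first point of non-compliance.

Step 4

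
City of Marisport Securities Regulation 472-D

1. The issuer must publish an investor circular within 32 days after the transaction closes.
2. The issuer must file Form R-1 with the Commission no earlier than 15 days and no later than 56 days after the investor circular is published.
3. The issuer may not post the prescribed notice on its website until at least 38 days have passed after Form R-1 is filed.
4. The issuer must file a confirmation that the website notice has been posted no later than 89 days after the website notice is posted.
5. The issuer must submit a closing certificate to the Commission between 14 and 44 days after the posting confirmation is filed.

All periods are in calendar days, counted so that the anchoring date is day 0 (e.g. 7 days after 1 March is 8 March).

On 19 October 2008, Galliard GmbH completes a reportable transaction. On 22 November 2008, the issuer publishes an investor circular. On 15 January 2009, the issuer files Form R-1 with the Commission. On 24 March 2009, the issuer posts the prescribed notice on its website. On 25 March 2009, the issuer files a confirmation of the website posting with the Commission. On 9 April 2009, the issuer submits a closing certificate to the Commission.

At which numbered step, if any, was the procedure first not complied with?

Step 1

Step 1 — counting 32 days from 19 October 2008 (when the transaction closes) gives a deadline of 20 November 2008; not done until 22 November 2008, 2 days after the deadline.
That is the first point of non-compliance.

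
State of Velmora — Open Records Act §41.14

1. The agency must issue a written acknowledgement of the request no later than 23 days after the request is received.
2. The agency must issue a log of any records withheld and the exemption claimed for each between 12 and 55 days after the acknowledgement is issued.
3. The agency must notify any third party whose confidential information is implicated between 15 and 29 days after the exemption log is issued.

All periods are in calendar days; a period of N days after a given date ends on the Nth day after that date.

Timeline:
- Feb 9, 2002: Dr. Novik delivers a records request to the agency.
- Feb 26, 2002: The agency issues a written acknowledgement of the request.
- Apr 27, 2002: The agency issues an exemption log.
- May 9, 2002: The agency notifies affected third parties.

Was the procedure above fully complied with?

(1) due by Feb 9, 2002 + 23 days = Mar 4, 2002; done Feb 26, 2002 — timely.
(2) the permitted window runs from Feb 26, 2002 + 12 = Mar 10, 2002 to Feb 26, 2002 + 55 = Apr 22, 2002; done Apr 27, 2002 — 5 days after the window closed.

No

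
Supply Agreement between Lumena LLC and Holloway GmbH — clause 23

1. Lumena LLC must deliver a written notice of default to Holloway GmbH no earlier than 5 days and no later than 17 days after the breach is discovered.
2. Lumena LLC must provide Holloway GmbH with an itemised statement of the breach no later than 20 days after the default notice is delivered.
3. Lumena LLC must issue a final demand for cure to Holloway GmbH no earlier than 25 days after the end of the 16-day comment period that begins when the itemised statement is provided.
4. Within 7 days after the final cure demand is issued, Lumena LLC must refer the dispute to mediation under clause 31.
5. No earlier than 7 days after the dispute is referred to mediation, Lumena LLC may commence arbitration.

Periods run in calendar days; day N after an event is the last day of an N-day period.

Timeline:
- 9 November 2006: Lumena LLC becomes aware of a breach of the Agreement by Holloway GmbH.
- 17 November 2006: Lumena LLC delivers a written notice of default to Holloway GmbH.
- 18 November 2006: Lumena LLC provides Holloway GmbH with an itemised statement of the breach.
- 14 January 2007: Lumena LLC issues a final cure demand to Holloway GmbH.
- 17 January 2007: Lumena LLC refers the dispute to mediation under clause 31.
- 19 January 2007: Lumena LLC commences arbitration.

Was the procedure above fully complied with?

Step 1: the window is 5–17 days after 9 November 2006 (when the breach is discovered), so 14 November 2006 through 26 November 2006; 17 November 2006 falls inside that range.
Step 2: 20 days after 17 November 2006 (when the default notice is delivered) is 7 December 2006; completed 18 November 2006, before the deadline.
Step 3: the earliest permitted date is 25 days after 4 December 2006 (end of the 16-day comment period, which began when the itemised statement is provided on 18 November 2006), i.e. 29 December 2006; 14 January 2007 is on or after that date.
Step 4: 7 days after 14 January 2007 (when the final cure demand is issued) is 21 January 2007; completed 17 January 2007, before the deadline.
Step 5: the earliest permitted date is 7 days after 17 January 2007 (when the dispute is referred to mediation), i.e. 24 January 2007; done 19 January 2007 — 5 days too early.
No need to go further; step 5 was not satisfied.

No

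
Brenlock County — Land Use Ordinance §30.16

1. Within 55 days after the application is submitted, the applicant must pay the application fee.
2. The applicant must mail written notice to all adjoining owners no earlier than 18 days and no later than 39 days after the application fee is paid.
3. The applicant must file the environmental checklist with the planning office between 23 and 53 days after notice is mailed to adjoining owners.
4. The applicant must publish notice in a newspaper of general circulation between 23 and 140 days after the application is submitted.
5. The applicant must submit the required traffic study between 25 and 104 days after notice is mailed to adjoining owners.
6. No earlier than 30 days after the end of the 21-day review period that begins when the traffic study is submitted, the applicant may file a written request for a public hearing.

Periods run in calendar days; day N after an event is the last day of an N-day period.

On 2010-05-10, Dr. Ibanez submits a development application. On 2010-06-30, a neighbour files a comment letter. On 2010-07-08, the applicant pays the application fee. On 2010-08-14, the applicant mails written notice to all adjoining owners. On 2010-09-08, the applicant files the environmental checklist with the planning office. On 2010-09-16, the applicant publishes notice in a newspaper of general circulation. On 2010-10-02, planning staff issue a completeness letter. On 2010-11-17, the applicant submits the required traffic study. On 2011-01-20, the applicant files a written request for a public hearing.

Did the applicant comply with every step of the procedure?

No

(1) due by 2010-05-10 + 55 days = 2010-07-04; not done until 2010-07-08, 4 days after the deadline.
The procedure was therefore not followed at step 1.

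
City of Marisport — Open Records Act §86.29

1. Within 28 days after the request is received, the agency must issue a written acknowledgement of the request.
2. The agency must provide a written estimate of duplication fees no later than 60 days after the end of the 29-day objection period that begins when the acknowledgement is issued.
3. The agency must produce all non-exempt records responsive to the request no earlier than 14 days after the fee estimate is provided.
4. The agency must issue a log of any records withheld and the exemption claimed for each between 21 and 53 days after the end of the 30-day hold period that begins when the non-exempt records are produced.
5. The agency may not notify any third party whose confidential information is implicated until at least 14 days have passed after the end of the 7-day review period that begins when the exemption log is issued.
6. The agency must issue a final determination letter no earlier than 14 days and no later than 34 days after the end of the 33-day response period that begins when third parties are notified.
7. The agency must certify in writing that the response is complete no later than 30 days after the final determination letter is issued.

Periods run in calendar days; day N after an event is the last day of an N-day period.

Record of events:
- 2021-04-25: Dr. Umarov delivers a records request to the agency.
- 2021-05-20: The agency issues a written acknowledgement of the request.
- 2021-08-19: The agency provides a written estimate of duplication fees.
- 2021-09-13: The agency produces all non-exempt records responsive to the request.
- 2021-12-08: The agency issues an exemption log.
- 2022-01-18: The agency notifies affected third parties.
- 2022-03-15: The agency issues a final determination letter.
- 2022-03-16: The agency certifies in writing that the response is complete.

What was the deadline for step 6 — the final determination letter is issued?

2022-03-26

Third parties are notified on 2022-01-18; the 33-day response period therefore ends 2022-02-20, and step 6 runs from that date. The window is 14–34 days after 2022-02-20; it closes on 2022-03-26.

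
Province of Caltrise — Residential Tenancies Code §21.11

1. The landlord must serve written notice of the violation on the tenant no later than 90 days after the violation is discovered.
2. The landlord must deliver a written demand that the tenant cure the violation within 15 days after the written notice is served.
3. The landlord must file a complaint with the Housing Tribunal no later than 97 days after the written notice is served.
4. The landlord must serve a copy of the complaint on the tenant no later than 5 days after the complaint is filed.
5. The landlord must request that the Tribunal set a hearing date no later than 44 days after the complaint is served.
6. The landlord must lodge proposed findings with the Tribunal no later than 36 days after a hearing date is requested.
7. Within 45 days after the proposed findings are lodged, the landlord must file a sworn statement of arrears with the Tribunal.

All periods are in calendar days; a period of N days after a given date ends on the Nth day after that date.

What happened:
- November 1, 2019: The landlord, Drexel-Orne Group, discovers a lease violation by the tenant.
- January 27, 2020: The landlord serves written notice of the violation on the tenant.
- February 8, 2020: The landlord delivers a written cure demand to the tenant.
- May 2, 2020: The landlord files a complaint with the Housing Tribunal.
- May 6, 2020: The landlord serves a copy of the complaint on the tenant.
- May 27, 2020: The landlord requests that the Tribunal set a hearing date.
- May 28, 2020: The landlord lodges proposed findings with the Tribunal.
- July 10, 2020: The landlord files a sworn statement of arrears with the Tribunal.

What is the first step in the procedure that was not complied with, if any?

Step 1 — counting 90 days from November 1, 2019 (when the violation is discovered) gives a deadline of January 30, 2020; January 27, 2020 is within that limit.
Step 2 — counting 15 days from January 27, 2020 (when the written notice is served) gives a deadline of February 11, 2020; February 8, 2020 is within that limit.
Step 3 — counting 97 days from January 27, 2020 (when the written notice is served) gives a deadline of May 3, 2020; May 2, 2020 is within that limit.
Step 4 — counting 5 days from May 2, 2020 (when the complaint is filed) gives a deadline of May 7, 2020; done May 6, 2020 — timely.
Step 5 — counting 44 days from May 6, 2020 (when the complaint is served) gives a deadline of June 19, 2020; done May 27, 2020 — timely.
Step 6 — counting 36 days from May 27, 2020 (when a hearing date is requested) gives a deadline of July 2, 2020; completed May 28, 2020, before the deadline.
Step 7 — counting 45 days from May 28, 2020 (when the proposed findings are lodged) gives a deadline of July 12, 2020; done July 10, 2020 — timely.

None — every step was satisfied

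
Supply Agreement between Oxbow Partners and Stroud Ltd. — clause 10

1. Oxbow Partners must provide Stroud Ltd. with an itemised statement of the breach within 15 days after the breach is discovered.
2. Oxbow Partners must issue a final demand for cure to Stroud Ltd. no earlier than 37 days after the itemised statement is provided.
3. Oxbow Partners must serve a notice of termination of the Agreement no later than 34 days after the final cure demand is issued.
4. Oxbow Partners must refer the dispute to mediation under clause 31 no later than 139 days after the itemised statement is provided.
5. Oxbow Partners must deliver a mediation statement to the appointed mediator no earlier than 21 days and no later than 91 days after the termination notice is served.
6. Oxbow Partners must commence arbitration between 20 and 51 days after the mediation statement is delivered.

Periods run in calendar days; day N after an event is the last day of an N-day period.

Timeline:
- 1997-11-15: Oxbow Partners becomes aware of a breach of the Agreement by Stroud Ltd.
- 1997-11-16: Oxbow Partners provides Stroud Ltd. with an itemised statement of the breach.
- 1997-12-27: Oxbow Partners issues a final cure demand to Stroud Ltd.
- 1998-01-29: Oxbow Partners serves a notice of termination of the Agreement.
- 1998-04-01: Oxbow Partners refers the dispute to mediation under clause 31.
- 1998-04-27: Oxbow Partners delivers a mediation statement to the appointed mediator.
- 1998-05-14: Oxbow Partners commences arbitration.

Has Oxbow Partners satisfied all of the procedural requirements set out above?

No

Step 1: 15 days after 1997-11-15 (when the breach is discovered) is 1997-11-30; done 1997-11-16 — timely.
Step 2: the earliest permitted date is 37 days after 1997-11-16 (when the itemised statement is provided), i.e. 1997-12-23; 1997-12-27 is on or after that date.
Step 3: 34 days after 1997-12-27 (when the final cure demand is issued) is 1998-01-30; completed 1998-01-29, before the deadline.
Step 4: 139 days after 1997-11-16 (when the itemised statement is provided) is 1998-04-04; 1998-04-01 is within that limit.
Step 5: the window is 21–91 days after 1998-01-29 (when the termination notice is served), so 1998-02-19 through 1998-04-30; done 1998-04-27 — within the window.
Step 6: the window is 20–51 days after 1998-04-27 (when the mediation statement is delivered), so 1998-05-17 through 1998-06-17; done 1998-05-14 — 3 days before the window opened.
The analysis stops there.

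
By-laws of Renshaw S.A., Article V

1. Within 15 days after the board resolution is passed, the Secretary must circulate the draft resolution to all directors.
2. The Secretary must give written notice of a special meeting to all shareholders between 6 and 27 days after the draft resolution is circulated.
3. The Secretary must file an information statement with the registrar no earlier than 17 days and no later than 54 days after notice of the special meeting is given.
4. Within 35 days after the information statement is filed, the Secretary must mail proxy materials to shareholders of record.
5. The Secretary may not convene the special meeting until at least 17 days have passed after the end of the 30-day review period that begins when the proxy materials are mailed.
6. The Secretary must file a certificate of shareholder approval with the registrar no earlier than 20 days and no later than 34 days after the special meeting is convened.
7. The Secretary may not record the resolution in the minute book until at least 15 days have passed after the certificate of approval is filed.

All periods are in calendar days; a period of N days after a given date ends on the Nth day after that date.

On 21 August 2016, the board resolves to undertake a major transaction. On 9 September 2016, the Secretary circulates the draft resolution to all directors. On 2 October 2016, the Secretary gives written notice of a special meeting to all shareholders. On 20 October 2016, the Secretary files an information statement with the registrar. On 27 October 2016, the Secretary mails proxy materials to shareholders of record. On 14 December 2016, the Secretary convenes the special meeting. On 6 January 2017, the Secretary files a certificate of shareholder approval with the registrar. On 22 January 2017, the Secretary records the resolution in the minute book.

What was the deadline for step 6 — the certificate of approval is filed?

17 January 2017

Step 6 runs from 14 December 2016, when the special meeting is convened. The window is 20–34 days after 14 December 2016; it closes on 17 January 2017.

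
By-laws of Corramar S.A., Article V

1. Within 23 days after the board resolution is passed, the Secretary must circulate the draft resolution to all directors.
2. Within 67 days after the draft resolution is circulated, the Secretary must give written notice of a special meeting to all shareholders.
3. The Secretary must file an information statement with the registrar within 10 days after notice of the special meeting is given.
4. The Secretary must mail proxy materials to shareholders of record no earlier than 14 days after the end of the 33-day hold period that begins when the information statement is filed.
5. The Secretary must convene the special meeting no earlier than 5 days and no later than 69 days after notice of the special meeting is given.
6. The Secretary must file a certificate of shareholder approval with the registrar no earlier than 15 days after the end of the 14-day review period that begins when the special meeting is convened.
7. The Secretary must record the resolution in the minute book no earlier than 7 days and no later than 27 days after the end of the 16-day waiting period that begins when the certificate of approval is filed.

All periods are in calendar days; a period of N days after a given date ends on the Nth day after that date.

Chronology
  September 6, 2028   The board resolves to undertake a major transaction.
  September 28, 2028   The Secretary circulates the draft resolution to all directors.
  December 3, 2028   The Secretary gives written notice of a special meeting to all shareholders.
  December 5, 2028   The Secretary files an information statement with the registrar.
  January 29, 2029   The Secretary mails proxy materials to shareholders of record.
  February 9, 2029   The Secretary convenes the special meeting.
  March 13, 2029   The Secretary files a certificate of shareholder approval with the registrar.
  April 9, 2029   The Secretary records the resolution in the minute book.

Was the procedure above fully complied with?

Yes

(1) due by September 6, 2028 + 23 days = September 29, 2028; done September 28, 2028 — timely.
(2) due by September 28, 2028 + 67 days = December 4, 2028; done December 3, 2028 — timely.
(3) due by December 3, 2028 + 10 days = December 13, 2028; December 5, 2028 is within that limit.
(4) permitted from January 7, 2029 + 14 days = January 21, 2029 onward; January 29, 2029 is on or after that date.
(5) the permitted window runs from December 3, 2028 + 5 = December 8, 2028 to December 3, 2028 + 69 = February 10, 2029; done February 9, 2029, which is between those dates.
(6) permitted from February 23, 2029 + 15 days = March 10, 2029 onward; March 13, 2029 is on or after that date.
(7) the permitted window runs from March 29, 2029 + 7 = April 5, 2029 to March 29, 2029 + 27 = April 25, 2029; April 9, 2029 falls inside that range.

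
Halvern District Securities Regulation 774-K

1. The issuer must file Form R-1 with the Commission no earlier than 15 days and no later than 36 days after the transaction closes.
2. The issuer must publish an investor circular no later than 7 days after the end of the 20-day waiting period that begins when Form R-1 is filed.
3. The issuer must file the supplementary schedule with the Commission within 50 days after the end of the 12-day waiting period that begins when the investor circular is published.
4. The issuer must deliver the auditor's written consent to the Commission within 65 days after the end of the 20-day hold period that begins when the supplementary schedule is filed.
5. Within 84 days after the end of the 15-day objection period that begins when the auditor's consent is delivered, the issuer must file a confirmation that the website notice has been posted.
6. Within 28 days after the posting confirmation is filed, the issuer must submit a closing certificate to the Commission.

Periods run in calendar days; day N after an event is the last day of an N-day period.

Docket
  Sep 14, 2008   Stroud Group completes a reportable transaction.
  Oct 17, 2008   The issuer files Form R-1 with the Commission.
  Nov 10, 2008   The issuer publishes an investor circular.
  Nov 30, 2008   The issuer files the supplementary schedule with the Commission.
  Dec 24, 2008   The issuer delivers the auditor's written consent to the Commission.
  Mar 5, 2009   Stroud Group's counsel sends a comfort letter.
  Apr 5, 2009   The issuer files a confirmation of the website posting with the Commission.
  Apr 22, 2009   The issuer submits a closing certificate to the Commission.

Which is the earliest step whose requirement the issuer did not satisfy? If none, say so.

(1) the permitted window runs from Sep 14, 2008 + 15 = Sep 29, 2008 to Sep 14, 2008 + 36 = Oct 20, 2008; done Oct 17, 2008, which is between those dates.
(2) due by Nov 6, 2008 + 7 days = Nov 13, 2008; Nov 10, 2008 is within that limit.
(3) due by Nov 22, 2008 + 50 days = Jan 11, 2009; Nov 30, 2008 is within that limit.
(4) due by Dec 20, 2008 + 65 days = Feb 23, 2009; done Dec 24, 2008 — timely.
(5) due by Jan 8, 2009 + 84 days = Apr 2, 2009; not done until Apr 5, 2009, 3 days after the deadline.
That is the first point of non-compliance.

Step 5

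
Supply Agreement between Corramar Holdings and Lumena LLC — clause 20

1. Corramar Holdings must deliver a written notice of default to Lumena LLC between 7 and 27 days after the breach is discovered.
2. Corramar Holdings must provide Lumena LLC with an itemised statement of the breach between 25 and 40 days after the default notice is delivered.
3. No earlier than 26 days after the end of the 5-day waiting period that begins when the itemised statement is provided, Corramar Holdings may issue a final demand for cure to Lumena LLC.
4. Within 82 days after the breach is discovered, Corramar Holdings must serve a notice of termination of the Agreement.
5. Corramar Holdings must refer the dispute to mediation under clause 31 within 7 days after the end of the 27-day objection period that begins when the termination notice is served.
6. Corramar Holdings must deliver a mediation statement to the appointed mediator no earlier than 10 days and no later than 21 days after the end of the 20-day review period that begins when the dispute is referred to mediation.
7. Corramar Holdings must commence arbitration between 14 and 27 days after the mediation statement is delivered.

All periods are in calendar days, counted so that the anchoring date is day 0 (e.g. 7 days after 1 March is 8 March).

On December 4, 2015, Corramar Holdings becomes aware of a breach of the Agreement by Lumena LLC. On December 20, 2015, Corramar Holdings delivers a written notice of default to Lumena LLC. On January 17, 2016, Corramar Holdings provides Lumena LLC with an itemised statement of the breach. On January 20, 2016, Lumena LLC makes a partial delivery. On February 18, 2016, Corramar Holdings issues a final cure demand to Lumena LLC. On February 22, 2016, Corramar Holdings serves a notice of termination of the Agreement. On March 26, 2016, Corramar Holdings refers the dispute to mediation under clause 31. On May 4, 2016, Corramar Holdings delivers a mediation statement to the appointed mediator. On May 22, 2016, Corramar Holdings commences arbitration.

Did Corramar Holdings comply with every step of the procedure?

Step 1 — 7 and 27 days from December 4, 2015 (when the breach is discovered) are December 11, 2015 and December 31, 2015 respectively; December 20, 2015 falls inside that range.
Step 2 — 25 and 40 days from December 20, 2015 (when the default notice is delivered) are January 14, 2016 and January 29, 2016 respectively; January 17, 2016 falls inside that range.
Step 3 — must wait 26 days from January 22, 2016 (end of the 5-day waiting period, which began when the itemised statement is provided on January 17, 2016), so not before February 17, 2016; done February 18, 2016, after the minimum wait.
Step 4 — counting 82 days from December 4, 2015 (when the breach is discovered) gives a deadline of February 24, 2016; completed February 22, 2016, before the deadline.
Step 5 — counting 7 days from March 20, 2016 (end of the 27-day objection period, which began when the termination notice is served on February 22, 2016) gives a deadline of March 27, 2016; completed March 26, 2016, before the deadline.
Step 6 — 10 and 21 days from April 15, 2016 (end of the 20-day review period, which began when the dispute is referred to mediation on March 26, 2016) are April 25, 2016 and May 6, 2016 respectively; done May 4, 2016, which is between those dates.
Step 7 — 14 and 27 days from May 4, 2016 (when the mediation statement is delivered) are May 18, 2016 and May 31, 2016 respectively; May 22, 2016 falls inside that range.

Yes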